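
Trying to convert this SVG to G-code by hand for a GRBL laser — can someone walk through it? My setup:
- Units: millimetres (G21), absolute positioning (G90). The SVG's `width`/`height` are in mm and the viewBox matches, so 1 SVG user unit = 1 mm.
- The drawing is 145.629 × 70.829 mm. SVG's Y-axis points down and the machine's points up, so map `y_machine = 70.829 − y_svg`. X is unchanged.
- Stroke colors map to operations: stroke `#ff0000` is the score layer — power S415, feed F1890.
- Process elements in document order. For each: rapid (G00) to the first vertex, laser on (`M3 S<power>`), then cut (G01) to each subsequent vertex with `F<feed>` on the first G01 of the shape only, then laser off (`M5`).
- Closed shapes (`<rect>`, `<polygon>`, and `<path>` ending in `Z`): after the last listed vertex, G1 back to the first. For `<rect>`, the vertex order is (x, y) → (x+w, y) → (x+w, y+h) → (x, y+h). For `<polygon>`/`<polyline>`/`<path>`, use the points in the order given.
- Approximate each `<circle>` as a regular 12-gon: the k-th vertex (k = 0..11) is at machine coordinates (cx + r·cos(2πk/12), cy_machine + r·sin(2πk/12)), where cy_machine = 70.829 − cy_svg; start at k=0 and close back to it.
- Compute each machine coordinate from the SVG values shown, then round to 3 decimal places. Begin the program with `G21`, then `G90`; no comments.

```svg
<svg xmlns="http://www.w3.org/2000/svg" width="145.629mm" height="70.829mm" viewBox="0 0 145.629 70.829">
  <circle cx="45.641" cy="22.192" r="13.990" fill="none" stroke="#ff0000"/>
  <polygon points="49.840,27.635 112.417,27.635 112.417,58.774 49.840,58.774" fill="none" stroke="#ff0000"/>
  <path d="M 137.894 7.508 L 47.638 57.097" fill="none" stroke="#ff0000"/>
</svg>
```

Since the viewBox matches the mm dimensions, user units are millimetres directly. The only transform is the Y-flip y_m = 70.829 − y_svg.

Shape 1 is a circle drawn with `<circle>`. Its stroke #ff0000 means score at S415, F1890. After flipping Y the toolpath is (59.631,48.637) → (57.757,55.632) → (52.636,60.753) → (45.641,62.627) → (38.646,60.753) → (33.525,55.632) → (31.651,48.637) → (33.525,41.642) → (38.646,36.521) → (45.641,34.647) → (52.636,36.521) → (57.757,41.642) → (59.631,48.637), returning to the start.

Shape 2 is a rectangle drawn with `<polygon>`. Its stroke #ff0000 means score at S415, F1890. After flipping Y the toolpath is (49.840,43.194) → (112.417,43.194) → (112.417,12.055) → (49.840,12.055) → (49.840,43.194), returning to the start.

Shape 3 is a line segment drawn with `<path>`. Its stroke #ff0000 means score at S415, F1890. After flipping Y the toolpath is (137.894,63.321) → (47.638,13.732).

G21
G90
G00 X59.631 Y48.637
M3 S415
G01 X57.757 Y55.632 F1890
G01 X52.636 Y60.753
G01 X45.641 Y62.627
G01 X38.646 Y60.753
G01 X33.525 Y55.632
G01 X31.651 Y48.637
G01 X33.525 Y41.642
G01 X38.646 Y36.521
G01 X45.641 Y34.647
G01 X52.636 Y36.521
G01 X57.757 Y41.642
G01 X59.631 Y48.637
M5
G00 X49.840 Y43.194
M3 S415
G01 X112.417 Y43.194 F1890
G01 X112.417 Y12.055
G01 X49.840 Y12.055
G01 X49.840 Y43.194
M5
G00 X137.894 Y63.321
M3 S415
G01 X47.638 Y13.732 F1890
M5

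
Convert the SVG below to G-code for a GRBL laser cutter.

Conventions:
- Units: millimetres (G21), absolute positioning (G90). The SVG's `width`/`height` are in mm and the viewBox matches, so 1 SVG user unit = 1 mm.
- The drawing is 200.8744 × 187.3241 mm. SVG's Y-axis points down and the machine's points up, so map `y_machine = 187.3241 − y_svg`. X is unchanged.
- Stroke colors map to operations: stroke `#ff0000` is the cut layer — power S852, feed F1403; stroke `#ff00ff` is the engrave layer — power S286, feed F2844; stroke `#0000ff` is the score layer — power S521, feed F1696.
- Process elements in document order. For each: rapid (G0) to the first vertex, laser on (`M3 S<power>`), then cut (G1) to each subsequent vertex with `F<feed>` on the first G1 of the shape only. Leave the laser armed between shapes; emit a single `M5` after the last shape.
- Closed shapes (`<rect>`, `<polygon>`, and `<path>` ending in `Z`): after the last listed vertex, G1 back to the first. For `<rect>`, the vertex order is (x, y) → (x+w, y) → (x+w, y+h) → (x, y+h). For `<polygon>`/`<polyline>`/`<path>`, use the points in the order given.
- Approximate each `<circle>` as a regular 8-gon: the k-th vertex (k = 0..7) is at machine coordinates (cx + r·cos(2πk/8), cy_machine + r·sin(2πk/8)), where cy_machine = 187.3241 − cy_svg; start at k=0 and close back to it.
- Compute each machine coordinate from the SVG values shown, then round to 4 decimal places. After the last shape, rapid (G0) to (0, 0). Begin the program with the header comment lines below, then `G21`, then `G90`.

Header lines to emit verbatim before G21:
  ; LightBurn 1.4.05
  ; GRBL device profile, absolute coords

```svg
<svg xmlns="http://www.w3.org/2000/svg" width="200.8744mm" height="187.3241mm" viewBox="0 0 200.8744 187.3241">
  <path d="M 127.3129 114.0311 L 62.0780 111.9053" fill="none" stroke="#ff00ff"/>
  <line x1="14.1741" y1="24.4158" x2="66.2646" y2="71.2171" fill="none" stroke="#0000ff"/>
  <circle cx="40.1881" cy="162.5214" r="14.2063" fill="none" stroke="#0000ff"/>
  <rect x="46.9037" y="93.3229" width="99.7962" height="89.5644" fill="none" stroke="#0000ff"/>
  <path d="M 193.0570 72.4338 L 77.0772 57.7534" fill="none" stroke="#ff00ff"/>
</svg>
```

; LightBurn 1.4.05
; GRBL device profile, absolute coords
G21
G90
G0 X127.3129 Y73.2930
M3 S286
G1 X62.0780 Y75.4188 F2844
G0 X14.1741 Y162.9083
M3 S521
G1 X66.2646 Y116.1070 F1696
G0 X54.3944 Y24.8027
M3 S521
G1 X50.2335 Y34.8481 F1696
G1 X40.1881 Y39.0090
G1 X30.1427 Y34.8481
G1 X25.9818 Y24.8027
G1 X30.1427 Y14.7573
G1 X40.1881 Y10.5964
G1 X50.2335 Y14.7573
G1 X54.3944 Y24.8027
G0 X46.9037 Y94.0012
M3 S521
G1 X146.6999 Y94.0012 F1696
G1 X146.6999 Y4.4368
G1 X46.9037 Y4.4368
G1 X46.9037 Y94.0012
G0 X193.0570 Y114.8903
M3 S286
G1 X77.0772 Y129.5707 F2844
M5
G0 X0.0000 Y0.0000

viewBox `0 0 200.8744 187.3241` with mm width/height → 1 unit = 1 mm. Flip: y_m = 187.3241 − y_svg.

**Shape 1** — `<path>` line segment, stroke `#ff00ff` → engrave (S286, F2844). Machine vertices: (127.3129,73.2930) → (62.0780,75.4188). Open path.

**Shape 2** — `<line>` line segment, stroke `#0000ff` → score (S521, F1696). Machine vertices: (14.1741,162.9083) → (66.2646,116.1070). Open path.

**Shape 3** — `<circle>` circle, stroke `#0000ff` → score (S521, F1696). Machine vertices: (54.3944,24.8027) → (50.2335,34.8481) → (40.1881,39.0090) → (30.1427,34.8481) → (25.9818,24.8027) → (30.1427,14.7573) → (40.1881,10.5964) → (50.2335,14.7573) → (54.3944,24.8027). Closed: final G1 returns to the first vertex.

**Shape 4** — `<rect>` rectangle, stroke `#0000ff` → score (S521, F1696). Machine vertices: (46.9037,94.0012) → (146.6999,94.0012) → (146.6999,4.4368) → (46.9037,4.4368) → (46.9037,94.0012). Closed: final G1 returns to the first vertex.

**Shape 5** — `<path>` line segment, stroke `#ff00ff` → engrave (S286, F2844). Machine vertices: (193.0570,114.8903) → (77.0772,129.5707). Open path.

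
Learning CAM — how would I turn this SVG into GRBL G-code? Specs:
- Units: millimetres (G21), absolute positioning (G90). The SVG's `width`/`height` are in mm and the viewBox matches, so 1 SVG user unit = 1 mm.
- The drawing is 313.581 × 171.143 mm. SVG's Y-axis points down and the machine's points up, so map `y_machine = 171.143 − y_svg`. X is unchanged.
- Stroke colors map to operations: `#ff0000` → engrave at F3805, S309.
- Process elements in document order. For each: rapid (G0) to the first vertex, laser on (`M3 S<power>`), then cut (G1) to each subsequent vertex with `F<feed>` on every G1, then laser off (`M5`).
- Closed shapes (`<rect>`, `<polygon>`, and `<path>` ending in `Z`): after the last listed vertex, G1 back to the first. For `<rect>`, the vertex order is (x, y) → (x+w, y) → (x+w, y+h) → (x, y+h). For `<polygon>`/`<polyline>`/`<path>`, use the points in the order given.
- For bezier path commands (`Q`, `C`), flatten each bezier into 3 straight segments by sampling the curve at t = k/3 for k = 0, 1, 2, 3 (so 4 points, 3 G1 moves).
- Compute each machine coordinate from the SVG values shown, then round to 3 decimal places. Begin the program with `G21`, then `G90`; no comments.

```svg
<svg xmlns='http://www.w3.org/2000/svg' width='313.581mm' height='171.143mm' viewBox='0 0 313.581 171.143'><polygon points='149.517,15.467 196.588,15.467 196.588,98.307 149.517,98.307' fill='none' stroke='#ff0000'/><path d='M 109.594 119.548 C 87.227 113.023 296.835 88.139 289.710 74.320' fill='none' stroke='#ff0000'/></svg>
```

viewBox `0 0 313.581 171.143` with mm width/height → 1 unit = 1 mm. Flip: y_m = 171.143 − y_svg.

**Shape 1** — `<polygon>` rectangle, stroke `#ff0000` → engrave (S309, F3805). Machine vertices: (149.517,155.676) → (196.588,155.676) → (196.588,72.836) → (149.517,72.836) → (149.517,155.676). Closed: final G1 returns to the first vertex.

**Shape 2** — `<path>` cubic bezier, stroke `#ff0000` → engrave (S309, F3805). Control points (SVG): P0=(109.594,119.548), P1=(87.227,113.023), P2=(296.835,88.139), P3=(289.710,74.320); sampled at t=k/3. Machine vertices: (109.594,51.595) → (147.933,63.150) → (241.209,80.405) → (289.710,96.823). Open path.

G21
G90
G0 X149.517 Y155.676
M3 S309
G1 X196.588 Y155.676 F3805
G1 X196.588 Y72.836 F3805
G1 X149.517 Y72.836 F3805
G1 X149.517 Y155.676 F3805
M5
G0 X109.594 Y51.595
M3 S309
G1 X147.933 Y63.150 F3805
G1 X241.209 Y80.405 F3805
G1 X289.710 Y96.823 F3805
M5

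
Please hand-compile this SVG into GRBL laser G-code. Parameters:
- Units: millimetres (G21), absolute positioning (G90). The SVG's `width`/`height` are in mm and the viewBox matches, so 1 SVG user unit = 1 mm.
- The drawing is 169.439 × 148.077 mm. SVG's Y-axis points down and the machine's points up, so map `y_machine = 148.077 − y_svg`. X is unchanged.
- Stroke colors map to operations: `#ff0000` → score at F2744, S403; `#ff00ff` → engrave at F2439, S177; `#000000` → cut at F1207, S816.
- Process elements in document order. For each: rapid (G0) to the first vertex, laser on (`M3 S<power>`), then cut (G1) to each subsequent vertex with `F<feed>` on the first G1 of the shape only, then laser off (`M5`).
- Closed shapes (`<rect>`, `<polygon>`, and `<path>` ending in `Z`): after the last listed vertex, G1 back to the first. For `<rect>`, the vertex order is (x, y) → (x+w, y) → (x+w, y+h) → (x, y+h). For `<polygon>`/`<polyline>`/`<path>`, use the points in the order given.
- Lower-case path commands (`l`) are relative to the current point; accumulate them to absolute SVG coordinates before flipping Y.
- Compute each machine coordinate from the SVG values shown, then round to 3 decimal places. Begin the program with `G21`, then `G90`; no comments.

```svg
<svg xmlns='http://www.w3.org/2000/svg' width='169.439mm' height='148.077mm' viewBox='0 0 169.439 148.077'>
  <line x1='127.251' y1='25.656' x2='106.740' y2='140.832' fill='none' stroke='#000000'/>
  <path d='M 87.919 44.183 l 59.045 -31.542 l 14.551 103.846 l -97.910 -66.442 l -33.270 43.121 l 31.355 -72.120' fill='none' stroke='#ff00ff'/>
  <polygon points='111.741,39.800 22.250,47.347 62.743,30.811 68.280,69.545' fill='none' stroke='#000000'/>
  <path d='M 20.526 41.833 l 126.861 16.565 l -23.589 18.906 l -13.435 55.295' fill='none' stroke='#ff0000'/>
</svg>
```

Since the viewBox matches the mm dimensions, user units are millimetres directly. The only transform is the Y-flip y_m = 148.077 − y_svg.

Shape 1 is a line segment drawn with `<line>`. Its stroke #000000 means cut at S816, F1207. After flipping Y the toolpath is (127.251,122.421) → (106.740,7.245).

Shape 2 is a open polyline drawn with `<path>`. Its stroke #ff00ff means engrave at S177, F2439. After flipping Y the toolpath is (87.919,103.894) → (146.964,135.436) → (161.515,31.590) → (63.605,98.032) → (30.335,54.911) → (61.690,127.031).

Shape 3 is a closed polygon drawn with `<polygon>`. Its stroke #000000 means cut at S816, F1207. After flipping Y the toolpath is (111.741,108.277) → (22.250,100.730) → (62.743,117.266) → (68.280,78.532) → (111.741,108.277), returning to the start.

Shape 4 is a open polyline drawn with `<path>`. Its stroke #ff0000 means score at S403, F2744. After flipping Y the toolpath is (20.526,106.244) → (147.387,89.679) → (123.798,70.773) → (110.363,15.478).

G21
G90
G0 X127.251 Y122.421
M3 S816
G1 X106.740 Y7.245 F1207
M5
G0 X87.919 Y103.894
M3 S177
G1 X146.964 Y135.436 F2439
G1 X161.515 Y31.590
G1 X63.605 Y98.032
G1 X30.335 Y54.911
G1 X61.690 Y127.031
M5
G0 X111.741 Y108.277
M3 S816
G1 X22.250 Y100.730 F1207
G1 X62.743 Y117.266
G1 X68.280 Y78.532
G1 X111.741 Y108.277
M5
G0 X20.526 Y106.244
M3 S403
G1 X147.387 Y89.679 F2744
G1 X123.798 Y70.773
G1 X110.363 Y15.478
M5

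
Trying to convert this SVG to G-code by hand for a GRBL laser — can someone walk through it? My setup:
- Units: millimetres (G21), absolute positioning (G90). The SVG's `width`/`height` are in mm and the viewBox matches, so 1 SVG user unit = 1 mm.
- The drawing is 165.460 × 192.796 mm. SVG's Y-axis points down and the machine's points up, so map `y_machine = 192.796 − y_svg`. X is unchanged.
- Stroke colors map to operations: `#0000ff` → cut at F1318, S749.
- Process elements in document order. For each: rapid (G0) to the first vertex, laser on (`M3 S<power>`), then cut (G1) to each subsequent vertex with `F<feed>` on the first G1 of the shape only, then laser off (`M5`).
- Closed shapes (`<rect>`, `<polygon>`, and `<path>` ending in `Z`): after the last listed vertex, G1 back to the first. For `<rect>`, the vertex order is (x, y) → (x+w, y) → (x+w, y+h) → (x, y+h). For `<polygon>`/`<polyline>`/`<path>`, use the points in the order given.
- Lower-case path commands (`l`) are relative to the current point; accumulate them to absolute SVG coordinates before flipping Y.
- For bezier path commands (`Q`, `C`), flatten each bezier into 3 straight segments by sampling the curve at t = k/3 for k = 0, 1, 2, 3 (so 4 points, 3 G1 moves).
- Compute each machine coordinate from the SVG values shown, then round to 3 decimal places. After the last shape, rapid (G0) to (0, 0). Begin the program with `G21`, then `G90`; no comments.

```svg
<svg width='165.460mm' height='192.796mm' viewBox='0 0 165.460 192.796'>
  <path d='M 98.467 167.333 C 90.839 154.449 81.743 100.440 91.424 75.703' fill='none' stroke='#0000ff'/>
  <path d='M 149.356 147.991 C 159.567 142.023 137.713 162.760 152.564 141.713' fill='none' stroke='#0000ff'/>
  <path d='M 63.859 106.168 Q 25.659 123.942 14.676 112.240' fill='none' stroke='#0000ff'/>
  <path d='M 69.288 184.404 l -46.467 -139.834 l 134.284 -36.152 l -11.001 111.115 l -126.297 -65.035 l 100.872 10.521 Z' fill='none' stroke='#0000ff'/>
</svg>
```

Since the viewBox matches the mm dimensions, user units are millimetres directly. The only transform is the Y-flip y_m = 192.796 − y_svg.

Shape 1 is a cubic bezier drawn with `<path>`. Its stroke #0000ff means cut at S749, F1318. After flipping Y the toolpath is (98.467,25.463) → (91.099,49.448) → (87.252,85.206) → (91.424,117.093).

Shape 2 is a cubic bezier drawn with `<path>`. Its stroke #0000ff means cut at S749, F1318. After flipping Y the toolpath is (149.356,44.805) → (151.426,44.408) → (147.401,41.427) → (152.564,51.083).

Shape 3 is a quadratic bezier drawn with `<path>`. Its stroke #0000ff means cut at S749, F1318. After flipping Y the toolpath is (63.859,86.628) → (41.416,78.054) → (25.022,76.030) → (14.676,80.556).

Shape 4 is a closed polygon drawn with `<path>`. Its stroke #0000ff means cut at S749, F1318. After flipping Y the toolpath is (69.288,8.392) → (22.821,148.226) → (157.105,184.378) → (146.104,73.263) → (19.807,138.298) → (120.679,127.777) → (69.288,8.392), returning to the start.

G21
G90
G0 X98.467 Y25.463
M3 S749
G1 X91.099 Y49.448 F1318
G1 X87.252 Y85.206
G1 X91.424 Y117.093
M5
G0 X149.356 Y44.805
M3 S749
G1 X151.426 Y44.408 F1318
G1 X147.401 Y41.427
G1 X152.564 Y51.083
M5
G0 X63.859 Y86.628
M3 S749
G1 X41.416 Y78.054 F1318
G1 X25.022 Y76.030
G1 X14.676 Y80.556
M5
G0 X69.288 Y8.392
M3 S749
G1 X22.821 Y148.226 F1318
G1 X157.105 Y184.378
G1 X146.104 Y73.263
G1 X19.807 Y138.298
G1 X120.679 Y127.777
G1 X69.288 Y8.392
M5
G0 X0.000 Y0.000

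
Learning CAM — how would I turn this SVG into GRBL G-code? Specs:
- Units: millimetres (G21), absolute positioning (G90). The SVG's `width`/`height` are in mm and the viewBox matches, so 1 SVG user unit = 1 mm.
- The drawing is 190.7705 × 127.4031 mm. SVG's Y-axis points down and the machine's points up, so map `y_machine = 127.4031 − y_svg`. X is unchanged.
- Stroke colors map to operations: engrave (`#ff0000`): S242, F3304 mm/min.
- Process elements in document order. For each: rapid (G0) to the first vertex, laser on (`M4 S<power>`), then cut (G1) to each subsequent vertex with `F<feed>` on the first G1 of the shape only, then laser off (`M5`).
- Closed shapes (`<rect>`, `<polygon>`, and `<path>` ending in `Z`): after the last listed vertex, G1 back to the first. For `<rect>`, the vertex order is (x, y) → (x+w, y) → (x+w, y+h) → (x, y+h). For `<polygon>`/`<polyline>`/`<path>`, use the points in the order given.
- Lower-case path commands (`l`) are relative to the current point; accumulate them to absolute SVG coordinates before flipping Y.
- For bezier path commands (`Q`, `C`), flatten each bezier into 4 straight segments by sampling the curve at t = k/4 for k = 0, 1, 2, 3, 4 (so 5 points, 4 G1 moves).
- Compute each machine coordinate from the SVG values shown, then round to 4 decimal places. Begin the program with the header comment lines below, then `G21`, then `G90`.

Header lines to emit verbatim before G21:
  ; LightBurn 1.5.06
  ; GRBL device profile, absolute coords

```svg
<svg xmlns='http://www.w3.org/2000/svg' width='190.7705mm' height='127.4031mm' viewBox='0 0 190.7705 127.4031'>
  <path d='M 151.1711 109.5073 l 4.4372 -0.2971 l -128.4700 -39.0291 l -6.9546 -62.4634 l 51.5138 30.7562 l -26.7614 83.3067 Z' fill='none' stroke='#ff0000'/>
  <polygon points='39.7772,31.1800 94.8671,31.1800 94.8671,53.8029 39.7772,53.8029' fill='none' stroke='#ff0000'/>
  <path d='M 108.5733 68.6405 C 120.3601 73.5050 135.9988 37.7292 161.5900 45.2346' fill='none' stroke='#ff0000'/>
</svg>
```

; LightBurn 1.5.06
; GRBL device profile, absolute coords
G21
G90
G0 X151.1711 Y17.8958
M4 S242
G1 X155.6083 Y18.1929 F3304
G1 X27.1383 Y57.2220
G1 X20.1837 Y119.6854
G1 X71.6975 Y88.9292
G1 X44.9361 Y5.6225
G1 X151.1711 Y17.8958
M5
G0 X39.7772 Y96.2231
M4 S242
G1 X94.8671 Y96.2231 F3304
G1 X94.8671 Y73.6002
G1 X39.7772 Y73.6002
G1 X39.7772 Y96.2231
M5
G0 X108.5733 Y58.7626
M4 S242
G1 X118.2310 Y61.4230 F3304
G1 X129.9050 Y71.4559
G1 X144.1674 Y80.9936
G1 X161.5900 Y82.1685
M5

Since the viewBox matches the mm dimensions, user units are millimetres directly. The only transform is the Y-flip y_m = 127.4031 − y_svg.

Shape 1 is a closed polygon drawn with `<path>`. Its stroke #ff0000 means engrave at S242, F3304. After flipping Y the toolpath is (151.1711,17.8958) → (155.6083,18.1929) → (27.1383,57.2220) → (20.1837,119.6854) → (71.6975,88.9292) → (44.9361,5.6225) → (151.1711,17.8958), returning to the start.

Shape 2 is a rectangle drawn with `<polygon>`. Its stroke #ff0000 means engrave at S242, F3304. After flipping Y the toolpath is (39.7772,96.2231) → (94.8671,96.2231) → (94.8671,73.6002) → (39.7772,73.6002) → (39.7772,96.2231), returning to the start.

Shape 3 is a cubic bezier drawn with `<path>`. Its stroke #ff0000 means engrave at S242, F3304. After flipping Y the toolpath is (108.5733,58.7626) → (118.2310,61.4230) → (129.9050,71.4559) → (144.1674,80.9936) → (161.5900,82.1685).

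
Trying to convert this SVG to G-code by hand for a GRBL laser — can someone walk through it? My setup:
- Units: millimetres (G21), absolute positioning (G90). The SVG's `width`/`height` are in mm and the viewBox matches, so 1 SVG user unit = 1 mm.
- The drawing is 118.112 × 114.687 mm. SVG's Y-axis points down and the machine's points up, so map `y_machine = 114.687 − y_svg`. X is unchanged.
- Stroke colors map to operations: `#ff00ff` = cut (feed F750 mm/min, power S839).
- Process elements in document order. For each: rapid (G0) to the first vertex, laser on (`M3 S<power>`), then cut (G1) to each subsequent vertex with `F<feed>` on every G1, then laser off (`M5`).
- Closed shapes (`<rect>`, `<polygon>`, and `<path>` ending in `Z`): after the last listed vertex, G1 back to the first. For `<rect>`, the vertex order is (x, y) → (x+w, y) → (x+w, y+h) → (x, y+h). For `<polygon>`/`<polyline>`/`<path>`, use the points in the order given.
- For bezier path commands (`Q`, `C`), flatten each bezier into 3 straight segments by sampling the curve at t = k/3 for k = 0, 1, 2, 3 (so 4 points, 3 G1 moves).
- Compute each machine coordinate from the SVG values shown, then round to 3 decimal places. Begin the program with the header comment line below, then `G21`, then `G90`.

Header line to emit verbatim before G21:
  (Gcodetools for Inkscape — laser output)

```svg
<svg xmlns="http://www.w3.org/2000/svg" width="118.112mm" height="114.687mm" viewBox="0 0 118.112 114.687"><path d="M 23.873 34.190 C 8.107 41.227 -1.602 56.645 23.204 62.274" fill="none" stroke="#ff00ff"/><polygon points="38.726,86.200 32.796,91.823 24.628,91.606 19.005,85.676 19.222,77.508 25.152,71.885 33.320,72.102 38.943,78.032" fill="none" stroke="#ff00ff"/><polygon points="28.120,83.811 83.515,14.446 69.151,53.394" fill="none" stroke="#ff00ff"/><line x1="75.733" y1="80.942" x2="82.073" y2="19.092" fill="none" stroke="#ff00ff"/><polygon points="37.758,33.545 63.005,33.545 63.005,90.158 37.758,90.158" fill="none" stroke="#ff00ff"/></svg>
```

viewBox `0 0 118.112 114.687` with mm width/height → 1 unit = 1 mm. Flip: y_m = 114.687 − y_svg.

**Shape 1** — `<path>` cubic bezier, stroke `#ff00ff` → cut (S839, F750). Control points (SVG): P0=(23.873,34.190), P1=(8.107,41.227), P2=(-1.602,56.645), P3=(23.204,62.274); sampled at t=k/3. Machine vertices: (23.873,80.497) → (11.180,71.339) → (8.849,60.632) → (23.204,52.413). Open path.

**Shape 2** — `<polygon>` regular polygon, stroke `#ff00ff` → cut (S839, F750). Machine vertices: (38.726,28.487) → (32.796,22.864) → (24.628,23.081) → (19.005,29.011) → (19.222,37.179) → (25.152,42.802) → (33.320,42.585) → (38.943,36.655) → (38.726,28.487). Closed: final G1 returns to the first vertex.

**Shape 3** — `<polygon>` closed polygon, stroke `#ff00ff` → cut (S839, F750). Machine vertices: (28.120,30.876) → (83.515,100.241) → (69.151,61.293) → (28.120,30.876). Closed: final G1 returns to the first vertex.

**Shape 4** — `<line>` line segment, stroke `#ff00ff` → cut (S839, F750). Machine vertices: (75.733,33.745) → (82.073,95.595). Open path.

**Shape 5** — `<polygon>` rectangle, stroke `#ff00ff` → cut (S839, F750). Machine vertices: (37.758,81.142) → (63.005,81.142) → (63.005,24.529) → (37.758,24.529) → (37.758,81.142). Closed: final G1 returns to the first vertex.

(Gcodetools for Inkscape — laser output)
G21
G90
G0 X23.873 Y80.497
M3 S839
G1 X11.180 Y71.339 F750
G1 X8.849 Y60.632 F750
G1 X23.204 Y52.413 F750
M5
G0 X38.726 Y28.487
M3 S839
G1 X32.796 Y22.864 F750
G1 X24.628 Y23.081 F750
G1 X19.005 Y29.011 F750
G1 X19.222 Y37.179 F750
G1 X25.152 Y42.802 F750
G1 X33.320 Y42.585 F750
G1 X38.943 Y36.655 F750
G1 X38.726 Y28.487 F750
M5
G0 X28.120 Y30.876
M3 S839
G1 X83.515 Y100.241 F750
G1 X69.151 Y61.293 F750
G1 X28.120 Y30.876 F750
M5
G0 X75.733 Y33.745
M3 S839
G1 X82.073 Y95.595 F750
M5
G0 X37.758 Y81.142
M3 S839
G1 X63.005 Y81.142 F750
G1 X63.005 Y24.529 F750
G1 X37.758 Y24.529 F750
G1 X37.758 Y81.142 F750
M5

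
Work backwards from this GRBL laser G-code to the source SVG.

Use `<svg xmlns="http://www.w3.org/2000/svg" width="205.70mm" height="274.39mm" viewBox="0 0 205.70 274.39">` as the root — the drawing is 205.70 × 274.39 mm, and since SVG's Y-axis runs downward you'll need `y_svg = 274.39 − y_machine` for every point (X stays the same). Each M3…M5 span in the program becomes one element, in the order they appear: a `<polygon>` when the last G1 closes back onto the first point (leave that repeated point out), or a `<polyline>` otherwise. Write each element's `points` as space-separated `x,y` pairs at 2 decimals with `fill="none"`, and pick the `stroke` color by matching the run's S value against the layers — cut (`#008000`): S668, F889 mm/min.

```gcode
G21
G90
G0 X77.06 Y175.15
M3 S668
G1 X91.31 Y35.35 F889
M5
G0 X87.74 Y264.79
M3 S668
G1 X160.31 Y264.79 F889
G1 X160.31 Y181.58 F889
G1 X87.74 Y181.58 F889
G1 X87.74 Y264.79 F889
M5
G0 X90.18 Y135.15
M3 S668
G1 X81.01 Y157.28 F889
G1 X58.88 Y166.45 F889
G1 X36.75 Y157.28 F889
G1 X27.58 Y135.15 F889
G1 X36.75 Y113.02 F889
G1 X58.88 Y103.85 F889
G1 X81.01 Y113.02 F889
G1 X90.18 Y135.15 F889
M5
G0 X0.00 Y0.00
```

<svg xmlns="http://www.w3.org/2000/svg" width="205.70mm" height="274.39mm" viewBox="0 0 205.70 274.39">
  <polyline points="77.06,99.24 91.31,239.04" fill="none" stroke="#008000"/>
  <polygon points="87.74,9.60 160.31,9.60 160.31,92.81 87.74,92.81" fill="none" stroke="#008000"/>
  <polygon points="90.18,139.24 81.01,117.11 58.88,107.94 36.75,117.11 27.58,139.24 36.75,161.37 58.88,170.54 81.01,161.37" fill="none" stroke="#008000"/>
</svg>

Each laser-on run becomes one SVG element. Flip Y back into SVG space with y_svg = 274.39 − y_machine. Every run uses S668, so all elements get stroke `#008000` (cut).

Run 1: The run is open, so emit a `<polyline>` with points (Y-flipped): 77.06,99.24 91.31,239.04.

Run 2: The run returns to its start, so emit a `<polygon>` with points (Y-flipped): 87.74,9.60 160.31,9.60 160.31,92.81 87.74,92.81.

Run 3: The run returns to its start, so emit a `<polygon>` with points (Y-flipped): 90.18,139.24 81.01,117.11 58.88,107.94 36.75,117.11 27.58,139.24 36.75,161.37 58.88,170.54 81.01,161.37.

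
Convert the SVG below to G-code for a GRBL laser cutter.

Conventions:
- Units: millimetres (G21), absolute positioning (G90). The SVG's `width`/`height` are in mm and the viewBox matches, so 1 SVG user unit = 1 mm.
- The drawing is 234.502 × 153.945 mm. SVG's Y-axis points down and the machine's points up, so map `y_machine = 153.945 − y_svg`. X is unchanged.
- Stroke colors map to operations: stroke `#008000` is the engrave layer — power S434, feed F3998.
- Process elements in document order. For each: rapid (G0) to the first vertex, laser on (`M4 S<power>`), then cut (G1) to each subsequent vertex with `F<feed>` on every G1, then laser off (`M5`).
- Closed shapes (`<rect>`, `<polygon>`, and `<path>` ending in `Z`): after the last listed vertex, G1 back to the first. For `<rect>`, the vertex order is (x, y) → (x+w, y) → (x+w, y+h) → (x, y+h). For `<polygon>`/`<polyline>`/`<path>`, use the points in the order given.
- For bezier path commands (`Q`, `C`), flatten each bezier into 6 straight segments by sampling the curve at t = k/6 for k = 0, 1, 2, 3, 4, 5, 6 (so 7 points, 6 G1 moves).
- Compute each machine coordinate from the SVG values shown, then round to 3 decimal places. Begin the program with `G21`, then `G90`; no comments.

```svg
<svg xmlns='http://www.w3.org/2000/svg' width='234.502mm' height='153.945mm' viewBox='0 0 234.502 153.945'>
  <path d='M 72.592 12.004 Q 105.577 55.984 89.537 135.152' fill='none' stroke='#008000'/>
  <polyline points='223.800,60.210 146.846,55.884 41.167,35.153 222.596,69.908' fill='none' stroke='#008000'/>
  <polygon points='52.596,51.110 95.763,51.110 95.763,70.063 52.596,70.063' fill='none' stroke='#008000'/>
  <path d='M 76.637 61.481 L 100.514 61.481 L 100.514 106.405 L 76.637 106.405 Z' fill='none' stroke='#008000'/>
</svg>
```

G21
G90
G0 X72.592 Y141.941
M4 S434
G1 X82.225 Y126.304 F3998
G1 X89.135 Y108.711 F3998
G1 X93.321 Y89.164 F3998
G1 X94.783 Y67.662 F3998
G1 X93.522 Y44.205 F3998
G1 X89.537 Y18.793 F3998
M5
G0 X223.800 Y93.735
M4 S434
G1 X146.846 Y98.061 F3998
G1 X41.167 Y118.792 F3998
G1 X222.596 Y84.037 F3998
M5
G0 X52.596 Y102.835
M4 S434
G1 X95.763 Y102.835 F3998
G1 X95.763 Y83.882 F3998
G1 X52.596 Y83.882 F3998
G1 X52.596 Y102.835 F3998
M5
G0 X76.637 Y92.464
M4 S434
G1 X100.514 Y92.464 F3998
G1 X100.514 Y47.540 F3998
G1 X76.637 Y47.540 F3998
G1 X76.637 Y92.464 F3998
M5

Since the viewBox matches the mm dimensions, user units are millimetres directly. The only transform is the Y-flip y_m = 153.945 − y_svg.

Shape 1 is a quadratic bezier drawn with `<path>`. Its stroke #008000 means engrave at S434, F3998. After flipping Y the toolpath is (72.592,141.941) → (82.225,126.304) → (89.135,108.711) → (93.321,89.164) → (94.783,67.662) → (93.522,44.205) → (89.537,18.793).

Shape 2 is a open polyline drawn with `<polyline>`. Its stroke #008000 means engrave at S434, F3998. After flipping Y the toolpath is (223.800,93.735) → (146.846,98.061) → (41.167,118.792) → (222.596,84.037).

Shape 3 is a rectangle drawn with `<polygon>`. Its stroke #008000 means engrave at S434, F3998. After flipping Y the toolpath is (52.596,102.835) → (95.763,102.835) → (95.763,83.882) → (52.596,83.882) → (52.596,102.835), returning to the start.

Shape 4 is a rectangle drawn with `<path>`. Its stroke #008000 means engrave at S434, F3998. After flipping Y the toolpath is (76.637,92.464) → (100.514,92.464) → (100.514,47.540) → (76.637,47.540) → (76.637,92.464), returning to the start.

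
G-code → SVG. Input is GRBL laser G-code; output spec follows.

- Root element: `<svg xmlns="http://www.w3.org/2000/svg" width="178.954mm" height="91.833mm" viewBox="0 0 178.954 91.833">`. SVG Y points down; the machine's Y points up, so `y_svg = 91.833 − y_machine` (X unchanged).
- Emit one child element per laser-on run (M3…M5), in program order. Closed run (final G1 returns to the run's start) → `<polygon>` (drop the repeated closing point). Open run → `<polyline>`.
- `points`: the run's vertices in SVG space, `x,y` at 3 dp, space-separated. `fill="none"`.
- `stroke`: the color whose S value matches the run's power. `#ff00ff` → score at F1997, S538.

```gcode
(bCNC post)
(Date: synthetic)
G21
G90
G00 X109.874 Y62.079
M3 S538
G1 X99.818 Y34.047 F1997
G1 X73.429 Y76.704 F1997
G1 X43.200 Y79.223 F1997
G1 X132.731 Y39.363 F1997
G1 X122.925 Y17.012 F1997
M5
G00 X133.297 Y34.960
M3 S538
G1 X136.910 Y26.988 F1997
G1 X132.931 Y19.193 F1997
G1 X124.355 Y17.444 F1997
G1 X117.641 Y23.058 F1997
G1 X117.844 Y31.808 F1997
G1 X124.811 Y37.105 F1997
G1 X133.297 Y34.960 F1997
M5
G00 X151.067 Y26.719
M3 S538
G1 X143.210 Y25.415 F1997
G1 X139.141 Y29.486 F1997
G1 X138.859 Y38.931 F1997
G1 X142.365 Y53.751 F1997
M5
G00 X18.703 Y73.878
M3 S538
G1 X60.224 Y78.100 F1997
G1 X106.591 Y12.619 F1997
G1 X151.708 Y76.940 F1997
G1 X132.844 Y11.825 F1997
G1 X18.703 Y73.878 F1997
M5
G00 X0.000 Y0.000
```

<svg xmlns="http://www.w3.org/2000/svg" width="178.954mm" height="91.833mm" viewBox="0 0 178.954 91.833">
  <polyline points="109.874,29.754 99.818,57.786 73.429,15.129 43.200,12.610 132.731,52.470 122.925,74.821" fill="none" stroke="#ff00ff"/>
  <polygon points="133.297,56.873 136.910,64.845 132.931,72.640 124.355,74.389 117.641,68.775 117.844,60.025 124.811,54.728" fill="none" stroke="#ff00ff"/>
  <polyline points="151.067,65.114 143.210,66.418 139.141,62.347 138.859,52.902 142.365,38.082" fill="none" stroke="#ff00ff"/>
  <polygon points="18.703,17.955 60.224,13.733 106.591,79.214 151.708,14.893 132.844,80.008" fill="none" stroke="#ff00ff"/>
</svg>

Each laser-on run becomes one SVG element. Flip Y back into SVG space with y_svg = 91.833 − y_machine. Every run uses S538, so all elements get stroke `#ff00ff` (score).

Run 1: The run is open, so emit a `<polyline>` with points (Y-flipped): 109.874,29.754 99.818,57.786 73.429,15.129 43.200,12.610 132.731,52.470 122.925,74.821.

Run 2: The run returns to its start, so emit a `<polygon>` with points (Y-flipped): 133.297,56.873 136.910,64.845 132.931,72.640 124.355,74.389 117.641,68.775 117.844,60.025 124.811,54.728.

Run 3: The run is open, so emit a `<polyline>` with points (Y-flipped): 151.067,65.114 143.210,66.418 139.141,62.347 138.859,52.902 142.365,38.082.

Run 4: The run returns to its start, so emit a `<polygon>` with points (Y-flipped): 18.703,17.955 60.224,13.733 106.591,79.214 151.708,14.893 132.844,80.008.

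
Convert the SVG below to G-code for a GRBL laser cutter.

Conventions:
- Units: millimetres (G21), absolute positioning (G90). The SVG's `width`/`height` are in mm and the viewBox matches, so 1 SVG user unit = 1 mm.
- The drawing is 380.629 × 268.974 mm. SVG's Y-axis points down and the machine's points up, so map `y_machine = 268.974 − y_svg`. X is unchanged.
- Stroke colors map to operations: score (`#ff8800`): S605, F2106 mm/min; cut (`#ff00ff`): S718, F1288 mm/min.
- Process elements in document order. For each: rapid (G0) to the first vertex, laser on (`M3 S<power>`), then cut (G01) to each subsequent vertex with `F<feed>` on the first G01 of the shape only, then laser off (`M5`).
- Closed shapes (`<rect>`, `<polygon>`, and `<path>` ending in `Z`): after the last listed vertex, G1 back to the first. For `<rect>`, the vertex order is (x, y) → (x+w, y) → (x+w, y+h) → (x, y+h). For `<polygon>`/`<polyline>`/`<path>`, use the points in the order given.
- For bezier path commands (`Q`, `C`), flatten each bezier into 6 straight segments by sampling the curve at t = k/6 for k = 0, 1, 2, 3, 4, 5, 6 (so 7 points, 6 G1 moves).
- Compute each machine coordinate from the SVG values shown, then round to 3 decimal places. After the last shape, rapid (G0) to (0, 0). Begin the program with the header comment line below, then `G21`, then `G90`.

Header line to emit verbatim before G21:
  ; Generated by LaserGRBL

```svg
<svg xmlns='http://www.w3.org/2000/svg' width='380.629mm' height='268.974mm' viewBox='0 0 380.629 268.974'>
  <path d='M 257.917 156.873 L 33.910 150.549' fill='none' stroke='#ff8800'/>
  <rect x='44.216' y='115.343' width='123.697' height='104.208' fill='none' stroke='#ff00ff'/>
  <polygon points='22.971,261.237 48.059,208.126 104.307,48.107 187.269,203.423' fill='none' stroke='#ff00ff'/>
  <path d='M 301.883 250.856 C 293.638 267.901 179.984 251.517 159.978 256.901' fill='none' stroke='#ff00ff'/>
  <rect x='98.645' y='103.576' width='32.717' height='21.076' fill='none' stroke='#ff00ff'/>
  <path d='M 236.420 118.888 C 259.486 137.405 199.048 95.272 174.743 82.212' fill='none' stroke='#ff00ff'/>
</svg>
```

; Generated by LaserGRBL
G21
G90
G0 X257.917 Y112.101
M3 S605
G01 X33.910 Y118.425 F2106
M5
G0 X44.216 Y153.631
M3 S718
G01 X167.913 Y153.631 F1288
G01 X167.913 Y49.423
G01 X44.216 Y49.423
G01 X44.216 Y153.631
M5
G0 X22.971 Y7.737
M3 S718
G01 X48.059 Y60.848 F1288
G01 X104.307 Y220.867
G01 X187.269 Y65.551
G01 X22.971 Y7.737
M5
G0 X301.883 Y18.118
M3 S718
G01 X289.898 Y12.126 F1288
G01 X265.874 Y10.172
G01 X235.341 Y10.723
G01 X203.828 Y12.245
G01 X176.863 Y13.207
G01 X159.978 Y12.073
M5
G0 X98.645 Y165.398
M3 S718
G01 X131.362 Y165.398 F1288
G01 X131.362 Y144.322
G01 X98.645 Y144.322
G01 X98.645 Y165.398
M5
G0 X236.420 Y150.086
M3 S718
G01 X241.548 Y145.466 F1288
G01 X236.082 Y148.463
G01 X223.346 Y156.583
G01 X206.661 Y167.334
G01 X189.353 Y178.225
G01 X174.743 Y186.762
M5
G0 X0.000 Y0.000

1 u = 1 mm; y_m = 268.974 − y.

[1] `<path>` line segment, #ff8800→score S605 F2106: (257.917,112.101) → (33.910,118.425)

[2] `<rect>` rectangle, #ff00ff→cut S718 F1288: (44.216,153.631) → (167.913,153.631) → (167.913,49.423) → (44.216,49.423) → (44.216,153.631) (closed)

[3] `<polygon>` closed polygon, #ff00ff→cut S718 F1288: (22.971,7.737) → (48.059,60.848) → (104.307,220.867) → (187.269,65.551) → (22.971,7.737) (closed)

[4] `<path>` cubic bezier, #ff00ff→cut S718 F1288: (301.883,18.118) → (289.898,12.126) → (265.874,10.172) → (235.341,10.723) → (203.828,12.245) → (176.863,13.207) → (159.978,12.073)

[5] `<rect>` rectangle, #ff00ff→cut S718 F1288: (98.645,165.398) → (131.362,165.398) → (131.362,144.322) → (98.645,144.322) → (98.645,165.398) (closed)

[6] `<path>` cubic bezier, #ff00ff→cut S718 F1288: (236.420,150.086) → (241.548,145.466) → (236.082,148.463) → (223.346,156.583) → (206.661,167.334) → (189.353,178.225) → (174.743,186.762)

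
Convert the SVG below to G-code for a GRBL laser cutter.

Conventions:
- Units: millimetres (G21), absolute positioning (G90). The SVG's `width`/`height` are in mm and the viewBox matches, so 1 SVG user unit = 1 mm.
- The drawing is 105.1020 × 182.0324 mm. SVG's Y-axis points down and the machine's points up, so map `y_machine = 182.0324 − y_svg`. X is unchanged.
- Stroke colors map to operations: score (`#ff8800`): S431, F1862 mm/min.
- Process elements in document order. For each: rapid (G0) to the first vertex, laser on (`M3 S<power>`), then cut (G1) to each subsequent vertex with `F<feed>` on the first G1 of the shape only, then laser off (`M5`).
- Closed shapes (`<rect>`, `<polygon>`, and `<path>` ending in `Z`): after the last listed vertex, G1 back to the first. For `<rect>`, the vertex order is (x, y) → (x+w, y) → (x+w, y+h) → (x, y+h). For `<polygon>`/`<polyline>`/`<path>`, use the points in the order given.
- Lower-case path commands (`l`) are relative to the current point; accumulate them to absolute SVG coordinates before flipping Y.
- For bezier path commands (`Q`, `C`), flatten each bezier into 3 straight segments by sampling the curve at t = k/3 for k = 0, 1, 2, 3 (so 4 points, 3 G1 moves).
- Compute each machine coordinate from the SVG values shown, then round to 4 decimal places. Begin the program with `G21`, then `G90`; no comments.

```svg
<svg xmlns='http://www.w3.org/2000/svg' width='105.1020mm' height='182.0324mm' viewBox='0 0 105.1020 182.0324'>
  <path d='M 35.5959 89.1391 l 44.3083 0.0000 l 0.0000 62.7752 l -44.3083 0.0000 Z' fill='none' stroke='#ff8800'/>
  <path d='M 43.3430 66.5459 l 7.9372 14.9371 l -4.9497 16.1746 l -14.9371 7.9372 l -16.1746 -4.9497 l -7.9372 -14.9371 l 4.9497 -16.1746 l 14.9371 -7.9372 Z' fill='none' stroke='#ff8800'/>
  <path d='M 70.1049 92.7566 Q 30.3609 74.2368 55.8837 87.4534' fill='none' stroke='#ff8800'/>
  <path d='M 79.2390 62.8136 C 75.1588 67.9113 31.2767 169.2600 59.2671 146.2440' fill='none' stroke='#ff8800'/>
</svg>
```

1 u = 1 mm; y_m = 182.0324 − y.

[1] `<path>` rectangle, #ff8800→score S431 F1862: (35.5959,92.8933) → (79.9042,92.8933) → (79.9042,30.1181) → (35.5959,30.1181) → (35.5959,92.8933) (closed)

[2] `<path>` regular polygon, #ff8800→score S431 F1862: (43.3430,115.4865) → (51.2802,100.5494) → (46.3305,84.3748) → (31.3934,76.4376) → (15.2188,81.3873) → (7.2816,96.3244) → (12.2313,112.4990) → (27.1684,120.4362) → (43.3430,115.4865) (closed)

[3] `<path>` quadratic bezier, #ff8800→score S431 F1862: (70.1049,89.2758) → (50.8608,98.0961) → (46.1204,99.8638) → (55.8837,94.5790)

[4] `<path>` cubic bezier, #ff8800→score S431 F1862: (79.2390,119.2188) → (66.0276,90.2084) → (51.0981,46.0563) → (59.2671,35.7884)

G21
G90
G0 X35.5959 Y92.8933
M3 S431
G1 X79.9042 Y92.8933 F1862
G1 X79.9042 Y30.1181
G1 X35.5959 Y30.1181
G1 X35.5959 Y92.8933
M5
G0 X43.3430 Y115.4865
M3 S431
G1 X51.2802 Y100.5494 F1862
G1 X46.3305 Y84.3748
G1 X31.3934 Y76.4376
G1 X15.2188 Y81.3873
G1 X7.2816 Y96.3244
G1 X12.2313 Y112.4990
G1 X27.1684 Y120.4362
G1 X43.3430 Y115.4865
M5
G0 X70.1049 Y89.2758
M3 S431
G1 X50.8608 Y98.0961 F1862
G1 X46.1204 Y99.8638
G1 X55.8837 Y94.5790
M5
G0 X79.2390 Y119.2188
M3 S431
G1 X66.0276 Y90.2084 F1862
G1 X51.0981 Y46.0563
G1 X59.2671 Y35.7884
M5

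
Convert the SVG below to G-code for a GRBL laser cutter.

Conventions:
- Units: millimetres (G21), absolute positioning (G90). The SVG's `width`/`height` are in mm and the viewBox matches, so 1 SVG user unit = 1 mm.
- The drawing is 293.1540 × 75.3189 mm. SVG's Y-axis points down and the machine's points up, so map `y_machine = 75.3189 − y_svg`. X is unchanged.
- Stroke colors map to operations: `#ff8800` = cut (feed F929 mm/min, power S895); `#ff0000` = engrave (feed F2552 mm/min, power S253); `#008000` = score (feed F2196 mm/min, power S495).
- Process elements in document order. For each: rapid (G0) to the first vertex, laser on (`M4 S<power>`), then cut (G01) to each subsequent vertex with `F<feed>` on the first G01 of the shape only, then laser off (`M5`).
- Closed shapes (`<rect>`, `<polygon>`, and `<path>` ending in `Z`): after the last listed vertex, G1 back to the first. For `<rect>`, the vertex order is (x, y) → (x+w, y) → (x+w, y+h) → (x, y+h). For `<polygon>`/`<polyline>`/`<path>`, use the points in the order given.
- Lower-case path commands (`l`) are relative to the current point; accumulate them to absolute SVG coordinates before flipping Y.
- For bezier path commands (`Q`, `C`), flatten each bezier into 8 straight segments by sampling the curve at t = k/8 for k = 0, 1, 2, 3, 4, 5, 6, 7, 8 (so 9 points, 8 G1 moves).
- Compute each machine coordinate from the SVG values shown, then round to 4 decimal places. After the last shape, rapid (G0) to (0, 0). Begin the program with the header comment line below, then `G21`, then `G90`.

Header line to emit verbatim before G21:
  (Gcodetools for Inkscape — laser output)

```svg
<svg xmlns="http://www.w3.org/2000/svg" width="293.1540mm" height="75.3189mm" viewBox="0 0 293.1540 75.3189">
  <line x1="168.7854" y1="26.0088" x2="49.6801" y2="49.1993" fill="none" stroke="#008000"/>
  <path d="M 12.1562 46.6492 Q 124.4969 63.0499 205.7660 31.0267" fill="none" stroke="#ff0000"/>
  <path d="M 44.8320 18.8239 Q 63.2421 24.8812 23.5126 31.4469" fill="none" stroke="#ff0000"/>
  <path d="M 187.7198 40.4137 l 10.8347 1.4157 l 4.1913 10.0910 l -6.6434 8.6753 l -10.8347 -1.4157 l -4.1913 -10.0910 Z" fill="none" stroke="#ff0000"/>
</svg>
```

Since the viewBox matches the mm dimensions, user units are millimetres directly. The only transform is the Y-flip y_m = 75.3189 − y_svg.

Shape 1 is a line segment drawn with `<line>`. Its stroke #008000 means score at S495, F2196. After flipping Y the toolpath is (168.7854,49.3101) → (49.6801,26.1196).

Shape 2 is a quadratic bezier drawn with `<path>`. Its stroke #ff0000 means engrave at S253, F2552. After flipping Y the toolpath is (12.1562,28.6697) → (39.7559,25.3261) → (66.3846,23.4958) → (92.0423,23.1788) → (116.7290,24.3750) → (140.4447,27.0844) → (163.1895,31.3071) → (184.9632,37.0430) → (205.7660,44.2922).

Shape 3 is a quadratic bezier drawn with `<path>`. Its stroke #ff0000 means engrave at S253, F2552. After flipping Y the toolpath is (44.8320,56.4950) → (48.5261,54.9727) → (50.4033,53.4346) → (50.4637,51.8805) → (48.7072,50.3106) → (45.1338,48.7248) → (39.7436,47.1231) → (32.5365,45.5055) → (23.5126,43.8720).

Shape 4 is a regular polygon drawn with `<path>`. Its stroke #ff0000 means engrave at S253, F2552. After flipping Y the toolpath is (187.7198,34.9052) → (198.5545,33.4895) → (202.7458,23.3985) → (196.1024,14.7232) → (185.2677,16.1389) → (181.0764,26.2299) → (187.7198,34.9052), returning to the start.

(Gcodetools for Inkscape — laser output)
G21
G90
G0 X168.7854 Y49.3101
M4 S495
G01 X49.6801 Y26.1196 F2196
M5
G0 X12.1562 Y28.6697
M4 S253
G01 X39.7559 Y25.3261 F2552
G01 X66.3846 Y23.4958
G01 X92.0423 Y23.1788
G01 X116.7290 Y24.3750
G01 X140.4447 Y27.0844
G01 X163.1895 Y31.3071
G01 X184.9632 Y37.0430
G01 X205.7660 Y44.2922
M5
G0 X44.8320 Y56.4950
M4 S253
G01 X48.5261 Y54.9727 F2552
G01 X50.4033 Y53.4346
G01 X50.4637 Y51.8805
G01 X48.7072 Y50.3106
G01 X45.1338 Y48.7248
G01 X39.7436 Y47.1231
G01 X32.5365 Y45.5055
G01 X23.5126 Y43.8720
M5
G0 X187.7198 Y34.9052
M4 S253
G01 X198.5545 Y33.4895 F2552
G01 X202.7458 Y23.3985
G01 X196.1024 Y14.7232
G01 X185.2677 Y16.1389
G01 X181.0764 Y26.2299
G01 X187.7198 Y34.9052
M5
G0 X0.0000 Y0.0000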